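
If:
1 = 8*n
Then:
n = 1/8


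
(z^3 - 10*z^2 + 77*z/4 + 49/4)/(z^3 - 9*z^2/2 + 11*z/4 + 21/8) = 2*(z - 7)/(2*z - 3)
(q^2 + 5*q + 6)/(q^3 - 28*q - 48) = (q + 3)/(q^2 - 2*q - 24)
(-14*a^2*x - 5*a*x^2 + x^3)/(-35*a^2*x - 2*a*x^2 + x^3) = (2*a + x)/(5*a + x)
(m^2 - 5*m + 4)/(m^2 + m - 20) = (m - 1)/(m + 5)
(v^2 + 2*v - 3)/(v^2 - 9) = (v - 1)/(v - 3)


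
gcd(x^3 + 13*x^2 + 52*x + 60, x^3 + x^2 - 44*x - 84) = x^2 + 8*x + 12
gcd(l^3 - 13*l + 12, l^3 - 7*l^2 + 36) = l - 3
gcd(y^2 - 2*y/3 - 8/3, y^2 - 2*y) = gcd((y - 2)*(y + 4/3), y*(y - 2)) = y - 2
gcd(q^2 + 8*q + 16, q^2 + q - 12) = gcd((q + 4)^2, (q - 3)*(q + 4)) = q + 4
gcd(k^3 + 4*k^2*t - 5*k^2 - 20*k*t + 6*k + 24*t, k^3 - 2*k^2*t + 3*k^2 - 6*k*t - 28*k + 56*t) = 1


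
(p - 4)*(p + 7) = p^2 + 3*p - 28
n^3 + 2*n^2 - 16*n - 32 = (n - 4)*(n + 2)*(n + 4)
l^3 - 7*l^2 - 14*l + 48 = (l - 8)*(l - 2)*(l + 3)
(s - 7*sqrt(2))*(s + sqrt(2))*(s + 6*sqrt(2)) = s^3 - 86*s - 84*sqrt(2)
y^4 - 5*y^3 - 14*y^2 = y^2*(y - 7)*(y + 2)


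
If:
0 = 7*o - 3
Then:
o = 3/7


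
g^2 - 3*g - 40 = (g - 8)*(g + 5)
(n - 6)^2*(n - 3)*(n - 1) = n^4 - 16*n^3 + 87*n^2 - 180*n + 108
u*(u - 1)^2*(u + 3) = u^4 + u^3 - 5*u^2 + 3*u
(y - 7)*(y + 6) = y^2 - y - 42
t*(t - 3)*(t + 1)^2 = t^4 - t^3 - 5*t^2 - 3*t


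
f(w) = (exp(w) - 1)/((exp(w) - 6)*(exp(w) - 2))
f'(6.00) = 0.00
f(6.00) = 0.00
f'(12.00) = 0.00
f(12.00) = 0.00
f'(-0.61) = 0.04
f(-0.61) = -0.06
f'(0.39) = 1.26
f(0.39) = 0.20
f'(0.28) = 0.65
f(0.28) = 0.10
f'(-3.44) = 0.00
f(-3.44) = -0.08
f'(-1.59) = 0.01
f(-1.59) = -0.08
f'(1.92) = -12.58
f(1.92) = 1.47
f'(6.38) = -0.00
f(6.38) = 0.00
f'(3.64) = -0.04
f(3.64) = 0.03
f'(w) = exp(w)/((exp(w) - 6)*(exp(w) - 2)) - (exp(w) - 1)*exp(w)/((exp(w) - 6)*(exp(w) - 2)^2) - (exp(w) - 1)*exp(w)/((exp(w) - 6)^2*(exp(w) - 2))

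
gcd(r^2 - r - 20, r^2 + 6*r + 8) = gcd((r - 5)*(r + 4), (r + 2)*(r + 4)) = r + 4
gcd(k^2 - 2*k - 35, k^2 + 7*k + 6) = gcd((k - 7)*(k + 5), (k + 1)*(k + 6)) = 1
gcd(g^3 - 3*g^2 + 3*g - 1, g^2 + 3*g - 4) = g - 1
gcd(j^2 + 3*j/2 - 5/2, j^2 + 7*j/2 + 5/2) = j + 5/2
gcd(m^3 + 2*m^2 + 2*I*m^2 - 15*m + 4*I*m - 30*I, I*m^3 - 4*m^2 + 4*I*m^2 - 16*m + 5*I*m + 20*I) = 1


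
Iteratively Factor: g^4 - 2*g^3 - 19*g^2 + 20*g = (g - 5)*(g^3 + 3*g^2 - 4*g) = (g - 5)*(g - 1)*(g^2 + 4*g) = g*(g - 5)*(g - 1)*(g + 4)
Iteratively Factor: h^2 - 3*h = (h)*(h - 3)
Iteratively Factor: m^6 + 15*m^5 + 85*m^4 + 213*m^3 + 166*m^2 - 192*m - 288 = (m + 3)*(m^5 + 12*m^4 + 49*m^3 + 66*m^2 - 32*m - 96) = (m + 3)*(m + 4)*(m^4 + 8*m^3 + 17*m^2 - 2*m - 24) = (m + 2)*(m + 3)*(m + 4)*(m^3 + 6*m^2 + 5*m - 12) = (m + 2)*(m + 3)^2*(m + 4)*(m^2 + 3*m - 4) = (m + 2)*(m + 3)^2*(m + 4)^2*(m - 1)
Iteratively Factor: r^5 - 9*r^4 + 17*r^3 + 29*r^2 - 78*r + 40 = (r - 1)*(r^4 - 8*r^3 + 9*r^2 + 38*r - 40) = (r - 5)*(r - 1)*(r^3 - 3*r^2 - 6*r + 8) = (r - 5)*(r - 4)*(r - 1)*(r^2 + r - 2) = (r - 5)*(r - 4)*(r - 1)*(r + 2)*(r - 1)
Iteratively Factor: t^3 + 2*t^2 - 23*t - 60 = (t - 5)*(t^2 + 7*t + 12) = (t - 5)*(t + 3)*(t + 4)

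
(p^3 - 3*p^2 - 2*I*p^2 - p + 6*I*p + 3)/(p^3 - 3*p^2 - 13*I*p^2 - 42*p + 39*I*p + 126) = (p^2 - 2*I*p - 1)/(p^2 - 13*I*p - 42)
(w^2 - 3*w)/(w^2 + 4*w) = (w - 3)/(w + 4)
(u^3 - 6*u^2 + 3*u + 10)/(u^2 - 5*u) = u - 1 - 2/u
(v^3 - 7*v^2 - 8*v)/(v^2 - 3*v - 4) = v*(v - 8)/(v - 4)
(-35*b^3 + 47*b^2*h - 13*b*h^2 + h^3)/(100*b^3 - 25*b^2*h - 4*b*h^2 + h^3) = (-7*b^2 + 8*b*h - h^2)/(20*b^2 - b*h - h^2)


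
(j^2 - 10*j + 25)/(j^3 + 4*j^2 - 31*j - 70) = (j - 5)/(j^2 + 9*j + 14)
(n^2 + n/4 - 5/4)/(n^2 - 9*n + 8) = (n + 5/4)/(n - 8)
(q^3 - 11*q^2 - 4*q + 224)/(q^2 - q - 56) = (q^2 - 3*q - 28)/(q + 7)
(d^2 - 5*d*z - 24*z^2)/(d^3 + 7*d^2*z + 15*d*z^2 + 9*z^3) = (d - 8*z)/(d^2 + 4*d*z + 3*z^2)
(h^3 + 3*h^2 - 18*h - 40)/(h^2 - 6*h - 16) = (h^2 + h - 20)/(h - 8)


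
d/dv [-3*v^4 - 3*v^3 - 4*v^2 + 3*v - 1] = -12*v^3 - 9*v^2 - 8*v + 3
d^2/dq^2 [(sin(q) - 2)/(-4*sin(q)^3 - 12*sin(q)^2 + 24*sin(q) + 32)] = (4*sin(q)^3 + 11*sin(q)^2 - 8*sin(q) - 42)/(4*(sin(q) + 1)^2*(sin(q) + 4)^3)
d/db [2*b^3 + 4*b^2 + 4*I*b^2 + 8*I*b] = 6*b^2 + 8*b*(1 + I) + 8*I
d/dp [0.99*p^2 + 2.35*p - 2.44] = 1.98*p + 2.35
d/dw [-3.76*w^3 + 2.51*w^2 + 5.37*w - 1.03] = -11.28*w^2 + 5.02*w + 5.37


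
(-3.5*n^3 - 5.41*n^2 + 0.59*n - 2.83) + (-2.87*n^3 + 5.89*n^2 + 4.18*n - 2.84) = -6.37*n^3 + 0.48*n^2 + 4.77*n - 5.67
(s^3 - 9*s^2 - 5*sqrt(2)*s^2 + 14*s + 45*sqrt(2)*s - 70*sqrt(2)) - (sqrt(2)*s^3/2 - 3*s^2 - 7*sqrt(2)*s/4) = -sqrt(2)*s^3/2 + s^3 - 5*sqrt(2)*s^2 - 6*s^2 + 14*s + 187*sqrt(2)*s/4 - 70*sqrt(2)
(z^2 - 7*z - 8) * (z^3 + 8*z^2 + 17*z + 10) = z^5 + z^4 - 47*z^3 - 173*z^2 - 206*z - 80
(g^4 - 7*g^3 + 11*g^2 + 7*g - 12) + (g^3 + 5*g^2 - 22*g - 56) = g^4 - 6*g^3 + 16*g^2 - 15*g - 68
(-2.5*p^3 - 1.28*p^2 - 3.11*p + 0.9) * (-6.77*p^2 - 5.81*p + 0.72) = 16.925*p^5 + 23.1906*p^4 + 26.6915*p^3 + 11.0545*p^2 - 7.4682*p + 0.648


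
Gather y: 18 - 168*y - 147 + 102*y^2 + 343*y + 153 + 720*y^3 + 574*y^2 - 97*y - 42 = 720*y^3 + 676*y^2 + 78*y - 18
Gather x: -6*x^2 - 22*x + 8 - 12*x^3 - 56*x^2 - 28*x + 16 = -12*x^3 - 62*x^2 - 50*x + 24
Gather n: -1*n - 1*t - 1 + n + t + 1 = 0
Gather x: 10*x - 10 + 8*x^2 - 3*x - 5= 8*x^2 + 7*x - 15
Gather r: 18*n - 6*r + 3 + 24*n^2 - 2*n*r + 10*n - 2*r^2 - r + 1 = 24*n^2 + 28*n - 2*r^2 + r*(-2*n - 7) + 4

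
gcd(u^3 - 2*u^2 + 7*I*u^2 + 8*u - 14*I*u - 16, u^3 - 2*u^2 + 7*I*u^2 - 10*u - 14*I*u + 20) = u - 2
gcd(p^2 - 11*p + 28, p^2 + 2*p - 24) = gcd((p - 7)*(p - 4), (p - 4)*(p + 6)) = p - 4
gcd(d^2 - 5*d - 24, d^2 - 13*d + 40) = d - 8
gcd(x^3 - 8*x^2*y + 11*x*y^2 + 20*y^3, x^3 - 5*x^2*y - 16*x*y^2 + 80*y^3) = x^2 - 9*x*y + 20*y^2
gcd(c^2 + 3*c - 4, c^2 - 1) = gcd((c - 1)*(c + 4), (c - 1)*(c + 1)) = c - 1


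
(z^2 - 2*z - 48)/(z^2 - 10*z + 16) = (z + 6)/(z - 2)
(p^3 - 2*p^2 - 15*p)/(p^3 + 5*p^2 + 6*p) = (p - 5)/(p + 2)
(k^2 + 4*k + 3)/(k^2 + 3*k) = (k + 1)/k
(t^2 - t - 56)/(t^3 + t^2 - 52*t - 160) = (t + 7)/(t^2 + 9*t + 20)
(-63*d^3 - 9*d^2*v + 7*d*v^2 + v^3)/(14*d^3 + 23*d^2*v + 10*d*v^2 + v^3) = (-9*d^2 + v^2)/(2*d^2 + 3*d*v + v^2)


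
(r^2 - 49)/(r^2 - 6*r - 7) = (r + 7)/(r + 1)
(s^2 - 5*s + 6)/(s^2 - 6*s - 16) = (-s^2 + 5*s - 6)/(-s^2 + 6*s + 16)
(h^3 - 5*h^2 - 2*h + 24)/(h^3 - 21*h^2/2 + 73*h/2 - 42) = 2*(h + 2)/(2*h - 7)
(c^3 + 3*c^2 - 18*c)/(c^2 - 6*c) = (c^2 + 3*c - 18)/(c - 6)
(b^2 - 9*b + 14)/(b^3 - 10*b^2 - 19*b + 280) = (b - 2)/(b^2 - 3*b - 40)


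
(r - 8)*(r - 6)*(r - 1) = r^3 - 15*r^2 + 62*r - 48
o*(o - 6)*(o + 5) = o^3 - o^2 - 30*o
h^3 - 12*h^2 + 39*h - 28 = (h - 7)*(h - 4)*(h - 1)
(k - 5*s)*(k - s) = k^2 - 6*k*s + 5*s^2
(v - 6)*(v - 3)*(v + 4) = v^3 - 5*v^2 - 18*v + 72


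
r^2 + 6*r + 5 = (r + 1)*(r + 5)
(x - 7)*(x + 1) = x^2 - 6*x - 7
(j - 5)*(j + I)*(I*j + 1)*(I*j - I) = -j^4 + 6*j^3 - 6*j^2 + 6*j - 5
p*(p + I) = p^2 + I*p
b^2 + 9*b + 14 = (b + 2)*(b + 7)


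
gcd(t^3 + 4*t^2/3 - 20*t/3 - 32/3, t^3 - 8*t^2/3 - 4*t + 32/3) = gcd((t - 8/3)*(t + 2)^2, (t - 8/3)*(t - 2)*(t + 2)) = t^2 - 2*t/3 - 16/3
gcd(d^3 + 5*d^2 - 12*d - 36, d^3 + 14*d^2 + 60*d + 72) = d^2 + 8*d + 12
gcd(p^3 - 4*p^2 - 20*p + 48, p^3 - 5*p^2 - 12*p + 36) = p^2 - 8*p + 12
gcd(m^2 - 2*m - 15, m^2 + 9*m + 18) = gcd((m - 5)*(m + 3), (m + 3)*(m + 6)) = m + 3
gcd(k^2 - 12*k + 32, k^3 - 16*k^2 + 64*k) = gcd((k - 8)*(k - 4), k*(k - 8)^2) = k - 8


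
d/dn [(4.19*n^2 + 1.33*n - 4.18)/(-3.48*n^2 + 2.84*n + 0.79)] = (16.528*n^2 - 22.4726*n + 12.9219)/(12.1104*n^4 - 19.7664*n^3 + 2.5672*n^2 + 4.4872*n + 0.6241)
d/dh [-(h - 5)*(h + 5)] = -2*h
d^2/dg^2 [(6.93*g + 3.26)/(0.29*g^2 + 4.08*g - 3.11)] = ((0.58*g + 4.08)*(1.16*g + 8.16)*(6.93*g + 3.26) - (12.0582*g + 58.4396)*(0.29*g^2 + 4.08*g - 3.11))/(0.29*g^2 + 4.08*g - 3.11)^3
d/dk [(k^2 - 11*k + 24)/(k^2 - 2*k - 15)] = 3*(3*k^2 - 26*k + 71)/(k^4 - 4*k^3 - 26*k^2 + 60*k + 225)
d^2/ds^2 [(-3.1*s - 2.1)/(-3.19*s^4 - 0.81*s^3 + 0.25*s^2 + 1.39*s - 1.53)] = (378.55092*s^7 + 555.55764*s^6 + 160.15566*s^5 + 65.09598*s^4 - 339.28576*s^3 - 182.49444*s^2 - 4.12218*s + 22.90686)/(32.461759*s^12 + 24.727923*s^11 - 1.353198*s^10 - 45.778746*s^9 + 25.264623*s^8 + 27.78729*s^7 + 15.853871*s^6 - 38.12961*s^5 + 10.904451*s^4 + 6.192818*s^3 + 7.112664*s^2 - 9.761553*s + 3.581577)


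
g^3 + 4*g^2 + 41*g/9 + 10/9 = (g + 1/3)*(g + 5/3)*(g + 2)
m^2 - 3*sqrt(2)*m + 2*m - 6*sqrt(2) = (m + 2)*(m - 3*sqrt(2))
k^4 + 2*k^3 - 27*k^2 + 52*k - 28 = (k - 2)^2*(k - 1)*(k + 7)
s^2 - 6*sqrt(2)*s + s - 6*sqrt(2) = (s + 1)*(s - 6*sqrt(2))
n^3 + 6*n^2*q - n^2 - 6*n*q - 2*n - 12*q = (n - 2)*(n + 1)*(n + 6*q)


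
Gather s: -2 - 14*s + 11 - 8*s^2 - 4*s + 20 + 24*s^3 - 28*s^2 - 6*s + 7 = 24*s^3 - 36*s^2 - 24*s + 36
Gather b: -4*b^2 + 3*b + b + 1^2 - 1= -4*b^2 + 4*b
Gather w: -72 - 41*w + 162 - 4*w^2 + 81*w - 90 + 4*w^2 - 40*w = 0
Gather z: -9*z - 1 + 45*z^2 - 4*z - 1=45*z^2 - 13*z - 2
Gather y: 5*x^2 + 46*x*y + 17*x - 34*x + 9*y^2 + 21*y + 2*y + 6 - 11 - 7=5*x^2 - 17*x + 9*y^2 + y*(46*x + 23) - 12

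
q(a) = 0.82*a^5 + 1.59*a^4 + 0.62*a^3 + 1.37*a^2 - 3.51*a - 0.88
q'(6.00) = 6767.25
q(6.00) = 8598.26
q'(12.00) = 96304.89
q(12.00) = 238238.12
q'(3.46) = 879.29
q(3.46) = 663.56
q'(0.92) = 8.47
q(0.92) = -0.79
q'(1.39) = 36.28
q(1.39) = 8.74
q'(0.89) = 7.46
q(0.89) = -1.03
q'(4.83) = 3001.13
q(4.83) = 3104.83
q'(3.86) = 1310.75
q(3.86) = 1097.29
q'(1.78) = 84.29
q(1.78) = 31.32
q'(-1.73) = 1.11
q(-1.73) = 7.62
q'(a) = 4.1*a^4 + 6.36*a^3 + 1.86*a^2 + 2.74*a - 3.51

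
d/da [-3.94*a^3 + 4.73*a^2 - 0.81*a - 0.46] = -11.82*a^2 + 9.46*a - 0.81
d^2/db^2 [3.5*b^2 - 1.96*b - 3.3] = 7.00000000000000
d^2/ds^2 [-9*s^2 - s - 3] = -18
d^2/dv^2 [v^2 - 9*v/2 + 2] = 2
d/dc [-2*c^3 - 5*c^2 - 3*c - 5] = -6*c^2 - 10*c - 3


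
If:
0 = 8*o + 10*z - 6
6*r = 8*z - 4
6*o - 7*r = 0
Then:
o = 7/101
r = 6/101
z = 55/101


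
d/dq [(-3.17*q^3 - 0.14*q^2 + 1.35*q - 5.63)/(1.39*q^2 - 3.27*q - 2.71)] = (-4.4063*q^4 + 20.7318*q^3 + 24.3534*q^2 + 16.4102*q - 22.0686)/(1.9321*q^4 - 9.0906*q^3 + 3.1591*q^2 + 17.7234*q + 7.3441)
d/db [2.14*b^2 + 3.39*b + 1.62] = 4.28*b + 3.39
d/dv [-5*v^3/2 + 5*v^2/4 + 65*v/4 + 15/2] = -15*v^2/2 + 5*v/2 + 65/4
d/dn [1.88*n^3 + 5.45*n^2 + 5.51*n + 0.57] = 5.64*n^2 + 10.9*n + 5.51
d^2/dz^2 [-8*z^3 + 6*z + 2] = -48*z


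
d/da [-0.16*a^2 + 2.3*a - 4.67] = 2.3 - 0.32*a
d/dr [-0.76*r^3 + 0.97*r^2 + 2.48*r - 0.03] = -2.28*r^2 + 1.94*r + 2.48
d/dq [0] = 0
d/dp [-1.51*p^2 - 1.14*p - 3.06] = -3.02*p - 1.14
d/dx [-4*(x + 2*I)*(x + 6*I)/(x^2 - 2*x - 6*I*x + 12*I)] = (x^2*(8 + 56*I) + x*(-96 - 96*I) + 480 + 288*I)/(x^4 + x^3*(-4 - 12*I) + x^2*(-32 + 48*I) + x*(144 - 48*I) - 144)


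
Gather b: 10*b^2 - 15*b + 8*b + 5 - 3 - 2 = 10*b^2 - 7*b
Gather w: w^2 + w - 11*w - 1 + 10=w^2 - 10*w + 9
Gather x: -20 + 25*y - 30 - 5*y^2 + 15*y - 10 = -5*y^2 + 40*y - 60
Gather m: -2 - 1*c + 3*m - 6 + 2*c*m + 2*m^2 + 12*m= -c + 2*m^2 + m*(2*c + 15) - 8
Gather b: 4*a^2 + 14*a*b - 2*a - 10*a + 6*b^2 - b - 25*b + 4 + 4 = 4*a^2 - 12*a + 6*b^2 + b*(14*a - 26) + 8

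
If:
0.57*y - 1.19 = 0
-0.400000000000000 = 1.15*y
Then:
No Solution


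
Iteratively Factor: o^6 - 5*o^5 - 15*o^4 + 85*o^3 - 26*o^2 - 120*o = (o)*(o^5 - 5*o^4 - 15*o^3 + 85*o^2 - 26*o - 120) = o*(o - 5)*(o^4 - 15*o^2 + 10*o + 24) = o*(o - 5)*(o - 3)*(o^3 + 3*o^2 - 6*o - 8) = o*(o - 5)*(o - 3)*(o + 4)*(o^2 - o - 2) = o*(o - 5)*(o - 3)*(o - 2)*(o + 4)*(o + 1)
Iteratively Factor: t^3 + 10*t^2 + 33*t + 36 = (t + 3)*(t^2 + 7*t + 12) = (t + 3)^2*(t + 4)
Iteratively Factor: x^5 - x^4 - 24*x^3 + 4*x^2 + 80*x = (x + 4)*(x^4 - 5*x^3 - 4*x^2 + 20*x) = x*(x + 4)*(x^3 - 5*x^2 - 4*x + 20) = x*(x - 2)*(x + 4)*(x^2 - 3*x - 10) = x*(x - 2)*(x + 2)*(x + 4)*(x - 5)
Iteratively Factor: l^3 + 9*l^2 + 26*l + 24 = (l + 3)*(l^2 + 6*l + 8) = (l + 3)*(l + 4)*(l + 2)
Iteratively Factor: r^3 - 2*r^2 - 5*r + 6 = (r - 3)*(r^2 + r - 2) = (r - 3)*(r + 2)*(r - 1)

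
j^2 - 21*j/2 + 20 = (j - 8)*(j - 5/2)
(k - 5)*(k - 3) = k^2 - 8*k + 15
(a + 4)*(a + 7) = a^2 + 11*a + 28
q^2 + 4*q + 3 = (q + 1)*(q + 3)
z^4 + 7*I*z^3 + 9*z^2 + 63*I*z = z*(z - 3*I)*(z + 3*I)*(z + 7*I)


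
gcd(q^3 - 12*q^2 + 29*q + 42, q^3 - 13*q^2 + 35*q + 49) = q^2 - 6*q - 7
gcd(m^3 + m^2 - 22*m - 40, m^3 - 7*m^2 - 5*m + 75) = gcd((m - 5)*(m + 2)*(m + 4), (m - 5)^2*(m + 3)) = m - 5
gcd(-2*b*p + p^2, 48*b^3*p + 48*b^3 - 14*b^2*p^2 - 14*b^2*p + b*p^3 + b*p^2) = 1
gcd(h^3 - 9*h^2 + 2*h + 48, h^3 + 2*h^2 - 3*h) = 1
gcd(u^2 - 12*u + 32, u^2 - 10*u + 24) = u - 4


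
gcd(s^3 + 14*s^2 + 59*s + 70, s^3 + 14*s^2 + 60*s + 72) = s + 2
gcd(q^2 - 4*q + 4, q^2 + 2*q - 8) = q - 2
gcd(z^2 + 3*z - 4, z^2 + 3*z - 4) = z^2 + 3*z - 4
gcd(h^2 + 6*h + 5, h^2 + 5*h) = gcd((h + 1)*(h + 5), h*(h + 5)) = h + 5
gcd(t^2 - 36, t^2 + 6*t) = t + 6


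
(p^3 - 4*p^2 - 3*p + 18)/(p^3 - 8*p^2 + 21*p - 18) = (p + 2)/(p - 2)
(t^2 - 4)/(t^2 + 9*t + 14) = (t - 2)/(t + 7)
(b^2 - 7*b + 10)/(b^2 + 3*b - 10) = (b - 5)/(b + 5)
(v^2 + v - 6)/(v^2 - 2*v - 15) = (v - 2)/(v - 5)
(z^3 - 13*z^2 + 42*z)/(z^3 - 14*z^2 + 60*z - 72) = z*(z - 7)/(z^2 - 8*z + 12)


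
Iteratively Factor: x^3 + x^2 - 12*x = (x - 3)*(x^2 + 4*x) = x*(x - 3)*(x + 4)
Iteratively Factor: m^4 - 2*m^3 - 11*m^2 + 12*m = (m)*(m^3 - 2*m^2 - 11*m + 12) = m*(m - 1)*(m^2 - m - 12) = m*(m - 1)*(m + 3)*(m - 4)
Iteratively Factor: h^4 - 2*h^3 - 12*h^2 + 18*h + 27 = (h - 3)*(h^3 + h^2 - 9*h - 9) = (h - 3)*(h + 1)*(h^2 - 9) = (h - 3)*(h + 1)*(h + 3)*(h - 3)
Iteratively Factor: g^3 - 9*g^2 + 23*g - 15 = (g - 1)*(g^2 - 8*g + 15) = (g - 5)*(g - 1)*(g - 3)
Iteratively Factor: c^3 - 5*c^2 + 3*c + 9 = (c - 3)*(c^2 - 2*c - 3) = (c - 3)^2*(c + 1)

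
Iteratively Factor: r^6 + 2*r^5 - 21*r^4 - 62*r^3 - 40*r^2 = (r)*(r^5 + 2*r^4 - 21*r^3 - 62*r^2 - 40*r) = r*(r + 2)*(r^4 - 21*r^2 - 20*r) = r^2*(r + 2)*(r^3 - 21*r - 20) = r^2*(r + 1)*(r + 2)*(r^2 - r - 20) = r^2*(r - 5)*(r + 1)*(r + 2)*(r + 4)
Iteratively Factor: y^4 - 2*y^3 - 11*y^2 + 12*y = (y - 4)*(y^3 + 2*y^2 - 3*y) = y*(y - 4)*(y^2 + 2*y - 3) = y*(y - 4)*(y + 3)*(y - 1)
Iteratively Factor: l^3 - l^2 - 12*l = (l - 4)*(l^2 + 3*l) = l*(l - 4)*(l + 3)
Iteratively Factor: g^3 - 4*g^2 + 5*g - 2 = (g - 1)*(g^2 - 3*g + 2) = (g - 2)*(g - 1)*(g - 1)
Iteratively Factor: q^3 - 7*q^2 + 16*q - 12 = (q - 3)*(q^2 - 4*q + 4) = (q - 3)*(q - 2)*(q - 2)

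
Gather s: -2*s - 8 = -2*s - 8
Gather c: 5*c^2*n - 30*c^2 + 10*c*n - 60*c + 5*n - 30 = c^2*(5*n - 30) + c*(10*n - 60) + 5*n - 30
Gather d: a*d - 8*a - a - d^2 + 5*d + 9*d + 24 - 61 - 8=-9*a - d^2 + d*(a + 14) - 45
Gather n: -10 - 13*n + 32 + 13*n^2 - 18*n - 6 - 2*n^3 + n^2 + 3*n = -2*n^3 + 14*n^2 - 28*n + 16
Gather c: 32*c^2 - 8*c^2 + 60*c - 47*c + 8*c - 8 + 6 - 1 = 24*c^2 + 21*c - 3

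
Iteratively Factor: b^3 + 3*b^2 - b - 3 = (b + 3)*(b^2 - 1) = (b - 1)*(b + 3)*(b + 1)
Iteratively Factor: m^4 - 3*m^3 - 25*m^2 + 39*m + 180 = (m - 5)*(m^3 + 2*m^2 - 15*m - 36) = (m - 5)*(m + 3)*(m^2 - m - 12) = (m - 5)*(m - 4)*(m + 3)*(m + 3)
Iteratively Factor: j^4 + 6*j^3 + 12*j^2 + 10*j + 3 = (j + 1)*(j^3 + 5*j^2 + 7*j + 3) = (j + 1)*(j + 3)*(j^2 + 2*j + 1) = (j + 1)^2*(j + 3)*(j + 1)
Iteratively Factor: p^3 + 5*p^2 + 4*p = (p + 4)*(p^2 + p) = (p + 1)*(p + 4)*(p)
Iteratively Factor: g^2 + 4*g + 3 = (g + 3)*(g + 1)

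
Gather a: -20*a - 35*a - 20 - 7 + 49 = 22 - 55*a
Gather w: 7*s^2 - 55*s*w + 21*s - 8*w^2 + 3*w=7*s^2 + 21*s - 8*w^2 + w*(3 - 55*s)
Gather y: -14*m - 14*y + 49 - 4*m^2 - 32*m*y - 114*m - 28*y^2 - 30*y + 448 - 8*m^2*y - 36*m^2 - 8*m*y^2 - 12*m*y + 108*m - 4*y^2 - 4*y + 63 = -40*m^2 - 20*m + y^2*(-8*m - 32) + y*(-8*m^2 - 44*m - 48) + 560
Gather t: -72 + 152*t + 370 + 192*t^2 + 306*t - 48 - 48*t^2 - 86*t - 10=144*t^2 + 372*t + 240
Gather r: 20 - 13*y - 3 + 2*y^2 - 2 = 2*y^2 - 13*y + 15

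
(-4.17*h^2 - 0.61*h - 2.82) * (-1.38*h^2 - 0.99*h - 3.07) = 5.7546*h^4 + 4.9701*h^3 + 17.2974*h^2 + 4.6645*h + 8.6574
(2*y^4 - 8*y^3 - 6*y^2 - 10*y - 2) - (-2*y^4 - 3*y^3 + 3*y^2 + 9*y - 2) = 4*y^4 - 5*y^3 - 9*y^2 - 19*y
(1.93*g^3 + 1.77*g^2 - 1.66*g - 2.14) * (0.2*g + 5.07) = 0.386*g^4 + 10.1391*g^3 + 8.6419*g^2 - 8.8442*g - 10.8498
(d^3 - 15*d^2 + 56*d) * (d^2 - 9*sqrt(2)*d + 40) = d^5 - 15*d^4 - 9*sqrt(2)*d^4 + 96*d^3 + 135*sqrt(2)*d^3 - 504*sqrt(2)*d^2 - 600*d^2 + 2240*d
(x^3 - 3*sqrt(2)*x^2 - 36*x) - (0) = x^3 - 3*sqrt(2)*x^2 - 36*x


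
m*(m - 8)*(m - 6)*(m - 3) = m^4 - 17*m^3 + 90*m^2 - 144*m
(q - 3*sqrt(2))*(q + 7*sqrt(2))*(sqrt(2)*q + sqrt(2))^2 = 2*q^4 + 4*q^3 + 8*sqrt(2)*q^3 - 82*q^2 + 16*sqrt(2)*q^2 - 168*q + 8*sqrt(2)*q - 84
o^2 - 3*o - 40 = (o - 8)*(o + 5)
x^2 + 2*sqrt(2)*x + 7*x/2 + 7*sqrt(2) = (x + 7/2)*(x + 2*sqrt(2))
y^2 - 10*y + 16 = (y - 8)*(y - 2)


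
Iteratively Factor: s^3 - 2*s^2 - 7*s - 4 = (s + 1)*(s^2 - 3*s - 4) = (s + 1)^2*(s - 4)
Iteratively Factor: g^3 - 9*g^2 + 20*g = (g)*(g^2 - 9*g + 20) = g*(g - 5)*(g - 4)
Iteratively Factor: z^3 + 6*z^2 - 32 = (z + 4)*(z^2 + 2*z - 8) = (z - 2)*(z + 4)*(z + 4)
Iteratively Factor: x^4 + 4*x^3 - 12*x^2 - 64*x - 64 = (x + 2)*(x^3 + 2*x^2 - 16*x - 32) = (x + 2)*(x + 4)*(x^2 - 2*x - 8) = (x - 4)*(x + 2)*(x + 4)*(x + 2)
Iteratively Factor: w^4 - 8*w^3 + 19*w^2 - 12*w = (w - 4)*(w^3 - 4*w^2 + 3*w) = (w - 4)*(w - 1)*(w^2 - 3*w) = w*(w - 4)*(w - 1)*(w - 3)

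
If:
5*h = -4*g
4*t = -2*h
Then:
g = 5*t/2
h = -2*t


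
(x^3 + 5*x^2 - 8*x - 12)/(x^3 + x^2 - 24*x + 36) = (x + 1)/(x - 3)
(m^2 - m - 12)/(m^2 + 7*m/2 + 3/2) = 2*(m - 4)/(2*m + 1)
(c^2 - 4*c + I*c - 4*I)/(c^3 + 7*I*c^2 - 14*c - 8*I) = (c - 4)/(c^2 + 6*I*c - 8)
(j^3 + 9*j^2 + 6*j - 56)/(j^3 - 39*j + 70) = (j + 4)/(j - 5)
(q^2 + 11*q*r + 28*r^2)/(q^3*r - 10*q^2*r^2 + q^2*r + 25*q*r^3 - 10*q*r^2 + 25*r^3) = (q^2 + 11*q*r + 28*r^2)/(r*(q^3 - 10*q^2*r + q^2 + 25*q*r^2 - 10*q*r + 25*r^2))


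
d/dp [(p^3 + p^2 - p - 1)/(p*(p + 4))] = (p^4 + 8*p^3 + 5*p^2 + 2*p + 4)/(p^2*(p^2 + 8*p + 16))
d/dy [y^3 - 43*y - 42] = 3*y^2 - 43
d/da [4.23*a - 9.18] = 4.23000000000000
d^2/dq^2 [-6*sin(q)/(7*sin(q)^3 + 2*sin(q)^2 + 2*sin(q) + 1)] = 6*(196*sin(q)^7 + 154*sin(q)^6 - 314*sin(q)^5 - 347*sin(q)^4 + 145*sin(q)^2 - sin(q) - 7*sin(3*q)^2 + 8*sin(3*q) - 2*sin(5*q) + 4)/(7*sin(q)^3 + 2*sin(q)^2 + 2*sin(q) + 1)^3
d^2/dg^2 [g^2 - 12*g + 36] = 2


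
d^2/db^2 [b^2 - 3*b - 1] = 2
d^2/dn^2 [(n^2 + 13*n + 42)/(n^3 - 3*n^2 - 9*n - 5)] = 2*(n^4 + 37*n^3 + 87*n^2 - 977*n + 2212)/(n^7 - 11*n^6 + 21*n^5 + 89*n^4 - 109*n^3 - 465*n^2 - 425*n - 125)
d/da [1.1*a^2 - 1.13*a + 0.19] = 2.2*a - 1.13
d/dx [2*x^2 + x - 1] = 4*x + 1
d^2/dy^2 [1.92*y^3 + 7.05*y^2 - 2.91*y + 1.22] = 11.52*y + 14.1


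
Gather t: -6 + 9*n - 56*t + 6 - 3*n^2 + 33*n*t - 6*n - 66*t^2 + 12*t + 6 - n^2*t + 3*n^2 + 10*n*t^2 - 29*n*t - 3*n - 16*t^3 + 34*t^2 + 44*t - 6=-16*t^3 + t^2*(10*n - 32) + t*(-n^2 + 4*n)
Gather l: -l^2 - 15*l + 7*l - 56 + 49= -l^2 - 8*l - 7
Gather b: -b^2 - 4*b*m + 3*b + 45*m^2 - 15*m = -b^2 + b*(3 - 4*m) + 45*m^2 - 15*m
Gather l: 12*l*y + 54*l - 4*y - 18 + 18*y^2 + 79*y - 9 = l*(12*y + 54) + 18*y^2 + 75*y - 27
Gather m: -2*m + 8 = 8 - 2*m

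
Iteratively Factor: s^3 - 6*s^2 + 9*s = (s - 3)*(s^2 - 3*s) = s*(s - 3)*(s - 3)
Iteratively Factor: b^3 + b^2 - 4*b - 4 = (b - 2)*(b^2 + 3*b + 2) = (b - 2)*(b + 2)*(b + 1)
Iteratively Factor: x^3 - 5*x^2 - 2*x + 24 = (x - 4)*(x^2 - x - 6) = (x - 4)*(x - 3)*(x + 2)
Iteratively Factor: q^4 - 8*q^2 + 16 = (q - 2)*(q^3 + 2*q^2 - 4*q - 8) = (q - 2)*(q + 2)*(q^2 - 4) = (q - 2)*(q + 2)^2*(q - 2)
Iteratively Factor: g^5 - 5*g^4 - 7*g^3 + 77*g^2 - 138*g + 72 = (g + 4)*(g^4 - 9*g^3 + 29*g^2 - 39*g + 18) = (g - 3)*(g + 4)*(g^3 - 6*g^2 + 11*g - 6) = (g - 3)*(g - 2)*(g + 4)*(g^2 - 4*g + 3) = (g - 3)*(g - 2)*(g - 1)*(g + 4)*(g - 3)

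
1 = 1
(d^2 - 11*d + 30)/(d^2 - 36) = (d - 5)/(d + 6)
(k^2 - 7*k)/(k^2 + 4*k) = (k - 7)/(k + 4)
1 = 1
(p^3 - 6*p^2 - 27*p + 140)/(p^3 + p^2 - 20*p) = (p - 7)/p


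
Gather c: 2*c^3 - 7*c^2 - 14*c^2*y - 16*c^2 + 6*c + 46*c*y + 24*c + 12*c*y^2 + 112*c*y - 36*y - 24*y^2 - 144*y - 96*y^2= 2*c^3 + c^2*(-14*y - 23) + c*(12*y^2 + 158*y + 30) - 120*y^2 - 180*y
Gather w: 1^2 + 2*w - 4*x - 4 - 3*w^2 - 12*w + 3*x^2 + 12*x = -3*w^2 - 10*w + 3*x^2 + 8*x - 3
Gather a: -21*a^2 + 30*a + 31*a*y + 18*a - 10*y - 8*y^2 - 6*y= -21*a^2 + a*(31*y + 48) - 8*y^2 - 16*y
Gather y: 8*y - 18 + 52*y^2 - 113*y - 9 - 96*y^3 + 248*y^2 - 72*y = -96*y^3 + 300*y^2 - 177*y - 27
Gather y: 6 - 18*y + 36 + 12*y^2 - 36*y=12*y^2 - 54*y + 42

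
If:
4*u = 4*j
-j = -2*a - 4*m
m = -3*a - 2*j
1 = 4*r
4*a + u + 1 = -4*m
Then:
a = 9/2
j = -5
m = -7/2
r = 1/4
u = -5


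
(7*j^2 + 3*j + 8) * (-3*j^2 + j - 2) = -21*j^4 - 2*j^3 - 35*j^2 + 2*j - 16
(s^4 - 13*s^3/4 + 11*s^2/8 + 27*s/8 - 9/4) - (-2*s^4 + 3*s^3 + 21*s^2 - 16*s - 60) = 3*s^4 - 25*s^3/4 - 157*s^2/8 + 155*s/8 + 231/4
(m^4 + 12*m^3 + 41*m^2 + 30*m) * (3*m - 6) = 3*m^5 + 30*m^4 + 51*m^3 - 156*m^2 - 180*m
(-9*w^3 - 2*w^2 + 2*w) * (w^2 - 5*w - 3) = -9*w^5 + 43*w^4 + 39*w^3 - 4*w^2 - 6*w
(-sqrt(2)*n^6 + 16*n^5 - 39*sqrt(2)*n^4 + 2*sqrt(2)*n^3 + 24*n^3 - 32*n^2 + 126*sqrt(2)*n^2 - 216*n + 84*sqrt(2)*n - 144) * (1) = -sqrt(2)*n^6 + 16*n^5 - 39*sqrt(2)*n^4 + 2*sqrt(2)*n^3 + 24*n^3 - 32*n^2 + 126*sqrt(2)*n^2 - 216*n + 84*sqrt(2)*n - 144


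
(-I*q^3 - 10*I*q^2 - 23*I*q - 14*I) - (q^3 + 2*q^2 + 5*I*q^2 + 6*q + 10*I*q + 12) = -q^3 - I*q^3 - 2*q^2 - 15*I*q^2 - 6*q - 33*I*q - 12 - 14*I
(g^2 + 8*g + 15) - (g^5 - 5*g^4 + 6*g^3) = -g^5 + 5*g^4 - 6*g^3 + g^2 + 8*g + 15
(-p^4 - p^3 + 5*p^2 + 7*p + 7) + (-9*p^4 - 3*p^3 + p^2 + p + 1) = -10*p^4 - 4*p^3 + 6*p^2 + 8*p + 8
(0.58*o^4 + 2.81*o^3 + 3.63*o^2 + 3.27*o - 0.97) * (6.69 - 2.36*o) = -1.3688*o^5 - 2.7514*o^4 + 10.2321*o^3 + 16.5675*o^2 + 24.1655*o - 6.4893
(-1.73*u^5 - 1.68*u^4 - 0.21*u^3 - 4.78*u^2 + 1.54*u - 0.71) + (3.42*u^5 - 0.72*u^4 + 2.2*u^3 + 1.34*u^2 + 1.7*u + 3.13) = 1.69*u^5 - 2.4*u^4 + 1.99*u^3 - 3.44*u^2 + 3.24*u + 2.42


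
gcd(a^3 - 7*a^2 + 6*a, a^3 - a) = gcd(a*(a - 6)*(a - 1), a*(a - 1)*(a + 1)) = a^2 - a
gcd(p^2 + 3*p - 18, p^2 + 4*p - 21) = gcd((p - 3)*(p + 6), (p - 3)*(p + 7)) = p - 3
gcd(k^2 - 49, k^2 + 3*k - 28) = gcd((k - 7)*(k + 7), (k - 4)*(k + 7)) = k + 7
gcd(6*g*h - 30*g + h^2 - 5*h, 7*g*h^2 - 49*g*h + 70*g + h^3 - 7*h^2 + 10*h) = h - 5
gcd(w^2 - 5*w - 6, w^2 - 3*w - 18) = w - 6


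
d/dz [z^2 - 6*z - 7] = 2*z - 6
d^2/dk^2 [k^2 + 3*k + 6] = 2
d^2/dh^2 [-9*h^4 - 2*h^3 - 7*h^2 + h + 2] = -108*h^2 - 12*h - 14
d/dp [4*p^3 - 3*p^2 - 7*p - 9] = 12*p^2 - 6*p - 7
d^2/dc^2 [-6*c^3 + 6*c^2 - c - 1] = 12 - 36*c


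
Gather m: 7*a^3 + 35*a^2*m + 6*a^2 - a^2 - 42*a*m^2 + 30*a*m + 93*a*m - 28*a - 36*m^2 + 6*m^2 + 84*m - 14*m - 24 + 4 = 7*a^3 + 5*a^2 - 28*a + m^2*(-42*a - 30) + m*(35*a^2 + 123*a + 70) - 20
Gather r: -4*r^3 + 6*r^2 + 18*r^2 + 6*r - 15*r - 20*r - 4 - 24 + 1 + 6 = -4*r^3 + 24*r^2 - 29*r - 21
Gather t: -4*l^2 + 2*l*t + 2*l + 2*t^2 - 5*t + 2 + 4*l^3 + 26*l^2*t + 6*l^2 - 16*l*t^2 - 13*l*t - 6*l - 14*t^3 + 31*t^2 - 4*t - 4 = 4*l^3 + 2*l^2 - 4*l - 14*t^3 + t^2*(33 - 16*l) + t*(26*l^2 - 11*l - 9) - 2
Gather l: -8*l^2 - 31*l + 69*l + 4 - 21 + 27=-8*l^2 + 38*l + 10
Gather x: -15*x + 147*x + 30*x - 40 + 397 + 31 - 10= 162*x + 378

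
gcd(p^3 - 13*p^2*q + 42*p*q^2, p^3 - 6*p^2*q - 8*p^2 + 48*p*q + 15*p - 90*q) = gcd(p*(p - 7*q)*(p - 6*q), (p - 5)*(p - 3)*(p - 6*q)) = p - 6*q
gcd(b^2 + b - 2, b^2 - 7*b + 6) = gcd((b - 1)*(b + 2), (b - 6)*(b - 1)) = b - 1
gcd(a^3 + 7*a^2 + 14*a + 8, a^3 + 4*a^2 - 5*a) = 1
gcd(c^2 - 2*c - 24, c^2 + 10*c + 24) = c + 4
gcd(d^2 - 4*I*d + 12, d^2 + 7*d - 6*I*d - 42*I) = d - 6*I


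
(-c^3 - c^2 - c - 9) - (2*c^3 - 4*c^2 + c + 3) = -3*c^3 + 3*c^2 - 2*c - 12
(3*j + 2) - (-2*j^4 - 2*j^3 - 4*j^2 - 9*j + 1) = 2*j^4 + 2*j^3 + 4*j^2 + 12*j + 1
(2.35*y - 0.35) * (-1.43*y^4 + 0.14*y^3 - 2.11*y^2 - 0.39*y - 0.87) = -3.3605*y^5 + 0.8295*y^4 - 5.0075*y^3 - 0.178*y^2 - 1.908*y + 0.3045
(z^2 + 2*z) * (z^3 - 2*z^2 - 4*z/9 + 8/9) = z^5 - 40*z^3/9 + 16*z/9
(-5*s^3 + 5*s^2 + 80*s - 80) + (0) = -5*s^3 + 5*s^2 + 80*s - 80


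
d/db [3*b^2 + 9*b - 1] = 6*b + 9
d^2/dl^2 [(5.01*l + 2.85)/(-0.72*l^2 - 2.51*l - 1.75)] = (-(1.44*l + 2.51)*(2.88*l + 5.02)*(5.01*l + 2.85) + (21.6432*l + 29.2542)*(0.72*l^2 + 2.51*l + 1.75))/(0.72*l^2 + 2.51*l + 1.75)^3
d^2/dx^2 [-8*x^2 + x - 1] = -16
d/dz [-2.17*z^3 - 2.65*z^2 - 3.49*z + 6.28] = -6.51*z^2 - 5.3*z - 3.49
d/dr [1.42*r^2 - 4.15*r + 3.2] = 2.84*r - 4.15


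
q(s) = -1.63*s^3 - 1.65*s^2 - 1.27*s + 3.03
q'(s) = -4.89*s^2 - 3.3*s - 1.27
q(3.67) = -104.43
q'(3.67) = -79.24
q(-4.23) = 102.25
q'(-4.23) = -74.81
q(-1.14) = 4.75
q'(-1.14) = -3.86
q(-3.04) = 37.44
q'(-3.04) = -36.43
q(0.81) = 0.05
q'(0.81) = -7.15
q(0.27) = 2.53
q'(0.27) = -2.52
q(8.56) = -1151.11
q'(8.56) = -387.83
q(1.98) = -18.61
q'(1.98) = -26.97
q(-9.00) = 1069.08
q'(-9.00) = -367.66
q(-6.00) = 303.33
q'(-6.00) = -157.51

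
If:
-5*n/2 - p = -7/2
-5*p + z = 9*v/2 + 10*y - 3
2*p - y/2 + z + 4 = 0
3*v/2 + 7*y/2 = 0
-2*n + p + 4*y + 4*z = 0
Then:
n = 225/179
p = 64/179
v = -1463/179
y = 627/179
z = -1061/358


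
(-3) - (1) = -4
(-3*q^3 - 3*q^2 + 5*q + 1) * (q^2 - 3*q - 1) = -3*q^5 + 6*q^4 + 17*q^3 - 11*q^2 - 8*q - 1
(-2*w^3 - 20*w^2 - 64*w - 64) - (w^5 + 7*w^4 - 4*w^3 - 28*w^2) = -w^5 - 7*w^4 + 2*w^3 + 8*w^2 - 64*w - 64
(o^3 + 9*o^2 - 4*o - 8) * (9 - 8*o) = -8*o^4 - 63*o^3 + 113*o^2 + 28*o - 72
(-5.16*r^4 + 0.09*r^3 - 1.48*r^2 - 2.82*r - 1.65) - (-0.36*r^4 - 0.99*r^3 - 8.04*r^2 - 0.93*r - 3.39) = -4.8*r^4 + 1.08*r^3 + 6.56*r^2 - 1.89*r + 1.74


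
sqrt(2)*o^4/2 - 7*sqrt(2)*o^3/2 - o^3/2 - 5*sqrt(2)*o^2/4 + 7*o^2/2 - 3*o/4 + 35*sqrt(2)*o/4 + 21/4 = (o - 7)*(o - 3*sqrt(2)/2)*(o + sqrt(2)/2)*(sqrt(2)*o/2 + 1/2)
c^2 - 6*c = c*(c - 6)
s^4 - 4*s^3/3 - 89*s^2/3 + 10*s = s*(s - 6)*(s - 1/3)*(s + 5)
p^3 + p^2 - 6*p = p*(p - 2)*(p + 3)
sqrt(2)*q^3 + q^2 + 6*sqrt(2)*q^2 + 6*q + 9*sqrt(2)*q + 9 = (q + 3)^2*(sqrt(2)*q + 1)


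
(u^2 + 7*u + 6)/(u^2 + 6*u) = (u + 1)/u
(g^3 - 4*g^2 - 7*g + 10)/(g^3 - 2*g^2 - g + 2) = (g^2 - 3*g - 10)/(g^2 - g - 2)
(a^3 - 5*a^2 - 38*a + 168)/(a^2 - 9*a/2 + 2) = 2*(a^2 - a - 42)/(2*a - 1)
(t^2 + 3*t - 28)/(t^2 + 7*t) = (t - 4)/t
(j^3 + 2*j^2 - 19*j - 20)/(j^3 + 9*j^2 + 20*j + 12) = (j^2 + j - 20)/(j^2 + 8*j + 12)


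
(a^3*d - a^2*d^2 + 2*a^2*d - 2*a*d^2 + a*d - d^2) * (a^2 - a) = a^5*d - a^4*d^2 + a^4*d - a^3*d^2 - a^3*d + a^2*d^2 - a^2*d + a*d^2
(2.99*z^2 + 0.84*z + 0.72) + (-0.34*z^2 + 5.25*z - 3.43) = 2.65*z^2 + 6.09*z - 2.71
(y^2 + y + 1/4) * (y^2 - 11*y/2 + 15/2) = y^4 - 9*y^3/2 + 9*y^2/4 + 49*y/8 + 15/8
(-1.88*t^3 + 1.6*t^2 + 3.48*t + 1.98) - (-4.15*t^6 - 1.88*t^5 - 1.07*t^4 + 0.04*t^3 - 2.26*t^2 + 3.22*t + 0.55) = 4.15*t^6 + 1.88*t^5 + 1.07*t^4 - 1.92*t^3 + 3.86*t^2 + 0.26*t + 1.43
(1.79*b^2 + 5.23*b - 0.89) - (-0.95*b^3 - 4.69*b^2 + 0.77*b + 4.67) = 0.95*b^3 + 6.48*b^2 + 4.46*b - 5.56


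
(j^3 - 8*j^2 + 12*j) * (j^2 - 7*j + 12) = j^5 - 15*j^4 + 80*j^3 - 180*j^2 + 144*j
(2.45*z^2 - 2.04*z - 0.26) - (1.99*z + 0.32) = 2.45*z^2 - 4.03*z - 0.58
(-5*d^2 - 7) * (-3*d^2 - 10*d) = 15*d^4 + 50*d^3 + 21*d^2 + 70*d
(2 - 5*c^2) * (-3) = 15*c^2 - 6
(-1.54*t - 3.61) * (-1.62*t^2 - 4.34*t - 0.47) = 2.4948*t^3 + 12.5318*t^2 + 16.3912*t + 1.6967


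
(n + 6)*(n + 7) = n^2 + 13*n + 42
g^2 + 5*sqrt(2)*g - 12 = (g - sqrt(2))*(g + 6*sqrt(2))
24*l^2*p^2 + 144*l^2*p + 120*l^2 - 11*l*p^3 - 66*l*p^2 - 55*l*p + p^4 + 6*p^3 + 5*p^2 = (-8*l + p)*(-3*l + p)*(p + 1)*(p + 5)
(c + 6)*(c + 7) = c^2 + 13*c + 42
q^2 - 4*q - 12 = (q - 6)*(q + 2)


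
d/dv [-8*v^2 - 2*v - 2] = -16*v - 2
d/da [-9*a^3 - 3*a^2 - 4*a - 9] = -27*a^2 - 6*a - 4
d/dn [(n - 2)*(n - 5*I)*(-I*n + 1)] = -3*I*n^2 - 4*n*(2 - I) + 8 - 5*I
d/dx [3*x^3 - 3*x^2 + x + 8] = 9*x^2 - 6*x + 1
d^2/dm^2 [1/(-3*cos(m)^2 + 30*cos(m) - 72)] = (8*sin(m)^4 - 12*sin(m)^2 + 555*cos(m) - 15*cos(3*m) - 300)/(6*(cos(m) - 6)^3*(cos(m) - 4)^3)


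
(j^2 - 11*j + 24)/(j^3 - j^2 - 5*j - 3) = (j - 8)/(j^2 + 2*j + 1)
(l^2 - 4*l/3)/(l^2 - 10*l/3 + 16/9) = 3*l*(3*l - 4)/(9*l^2 - 30*l + 16)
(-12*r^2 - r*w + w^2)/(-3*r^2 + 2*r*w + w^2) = (4*r - w)/(r - w)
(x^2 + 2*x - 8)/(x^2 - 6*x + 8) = (x + 4)/(x - 4)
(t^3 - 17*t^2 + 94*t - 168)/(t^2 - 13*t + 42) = t - 4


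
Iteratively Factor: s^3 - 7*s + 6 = (s - 1)*(s^2 + s - 6) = (s - 1)*(s + 3)*(s - 2)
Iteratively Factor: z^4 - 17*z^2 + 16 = (z + 1)*(z^3 - z^2 - 16*z + 16) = (z - 4)*(z + 1)*(z^2 + 3*z - 4) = (z - 4)*(z + 1)*(z + 4)*(z - 1)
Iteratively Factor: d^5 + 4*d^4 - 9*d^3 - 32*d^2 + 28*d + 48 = (d + 1)*(d^4 + 3*d^3 - 12*d^2 - 20*d + 48) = (d - 2)*(d + 1)*(d^3 + 5*d^2 - 2*d - 24) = (d - 2)*(d + 1)*(d + 3)*(d^2 + 2*d - 8) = (d - 2)*(d + 1)*(d + 3)*(d + 4)*(d - 2)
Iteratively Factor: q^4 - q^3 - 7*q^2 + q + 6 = (q + 1)*(q^3 - 2*q^2 - 5*q + 6) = (q - 3)*(q + 1)*(q^2 + q - 2) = (q - 3)*(q + 1)*(q + 2)*(q - 1)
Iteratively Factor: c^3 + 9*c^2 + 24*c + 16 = (c + 4)*(c^2 + 5*c + 4) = (c + 1)*(c + 4)*(c + 4)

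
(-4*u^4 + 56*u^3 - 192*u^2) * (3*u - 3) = -12*u^5 + 180*u^4 - 744*u^3 + 576*u^2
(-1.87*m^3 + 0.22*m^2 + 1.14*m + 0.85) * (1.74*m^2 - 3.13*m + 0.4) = -3.2538*m^5 + 6.2359*m^4 + 0.547*m^3 - 2.0012*m^2 - 2.2045*m + 0.34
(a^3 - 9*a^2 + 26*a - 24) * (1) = a^3 - 9*a^2 + 26*a - 24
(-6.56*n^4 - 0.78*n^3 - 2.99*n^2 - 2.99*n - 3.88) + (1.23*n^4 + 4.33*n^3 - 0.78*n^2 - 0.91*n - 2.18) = -5.33*n^4 + 3.55*n^3 - 3.77*n^2 - 3.9*n - 6.06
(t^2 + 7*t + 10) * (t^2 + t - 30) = t^4 + 8*t^3 - 13*t^2 - 200*t - 300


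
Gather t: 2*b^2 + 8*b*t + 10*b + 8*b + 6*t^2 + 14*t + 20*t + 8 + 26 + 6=2*b^2 + 18*b + 6*t^2 + t*(8*b + 34) + 40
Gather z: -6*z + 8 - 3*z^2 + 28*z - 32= -3*z^2 + 22*z - 24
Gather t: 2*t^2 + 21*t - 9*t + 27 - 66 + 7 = 2*t^2 + 12*t - 32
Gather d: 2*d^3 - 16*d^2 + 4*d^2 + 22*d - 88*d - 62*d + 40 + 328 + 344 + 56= 2*d^3 - 12*d^2 - 128*d + 768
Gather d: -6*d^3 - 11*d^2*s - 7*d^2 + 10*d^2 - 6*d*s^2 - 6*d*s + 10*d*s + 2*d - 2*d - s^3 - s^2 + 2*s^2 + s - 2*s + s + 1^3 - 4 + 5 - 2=-6*d^3 + d^2*(3 - 11*s) + d*(-6*s^2 + 4*s) - s^3 + s^2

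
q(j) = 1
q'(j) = 0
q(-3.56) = 1.00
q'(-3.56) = 0.00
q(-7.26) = 1.00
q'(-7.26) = 0.00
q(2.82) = 1.00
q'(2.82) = 0.00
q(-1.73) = 1.00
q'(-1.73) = 0.00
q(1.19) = 1.00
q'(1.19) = 0.00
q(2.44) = 1.00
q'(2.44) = 0.00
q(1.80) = 1.00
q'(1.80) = 0.00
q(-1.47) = 1.00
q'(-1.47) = 0.00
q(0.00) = 1.00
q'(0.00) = 0.00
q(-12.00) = 1.00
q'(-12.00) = 0.00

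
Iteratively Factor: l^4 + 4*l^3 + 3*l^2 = (l)*(l^3 + 4*l^2 + 3*l) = l*(l + 3)*(l^2 + l) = l*(l + 1)*(l + 3)*(l)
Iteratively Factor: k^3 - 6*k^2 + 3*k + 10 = (k - 2)*(k^2 - 4*k - 5) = (k - 5)*(k - 2)*(k + 1)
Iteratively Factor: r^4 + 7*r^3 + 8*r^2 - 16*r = (r - 1)*(r^3 + 8*r^2 + 16*r) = r*(r - 1)*(r^2 + 8*r + 16) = r*(r - 1)*(r + 4)*(r + 4)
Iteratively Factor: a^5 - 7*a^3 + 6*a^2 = (a + 3)*(a^4 - 3*a^3 + 2*a^2) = a*(a + 3)*(a^3 - 3*a^2 + 2*a) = a*(a - 1)*(a + 3)*(a^2 - 2*a) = a^2*(a - 1)*(a + 3)*(a - 2)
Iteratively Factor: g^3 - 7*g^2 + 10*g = (g - 2)*(g^2 - 5*g) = (g - 5)*(g - 2)*(g)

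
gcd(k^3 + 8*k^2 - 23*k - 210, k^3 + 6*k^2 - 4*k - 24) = k + 6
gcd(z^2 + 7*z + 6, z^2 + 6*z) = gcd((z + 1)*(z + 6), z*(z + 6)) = z + 6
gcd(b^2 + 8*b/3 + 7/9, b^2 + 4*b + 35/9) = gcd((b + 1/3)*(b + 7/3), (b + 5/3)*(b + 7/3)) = b + 7/3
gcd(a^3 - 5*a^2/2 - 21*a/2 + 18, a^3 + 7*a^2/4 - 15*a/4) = a + 3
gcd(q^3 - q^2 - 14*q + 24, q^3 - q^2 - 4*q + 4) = q - 2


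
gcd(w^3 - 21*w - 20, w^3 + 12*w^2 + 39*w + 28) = w^2 + 5*w + 4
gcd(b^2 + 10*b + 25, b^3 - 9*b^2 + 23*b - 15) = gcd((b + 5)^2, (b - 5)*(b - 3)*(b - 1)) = 1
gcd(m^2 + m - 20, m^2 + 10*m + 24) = 1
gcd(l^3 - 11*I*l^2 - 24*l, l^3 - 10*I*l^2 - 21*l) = l^2 - 3*I*l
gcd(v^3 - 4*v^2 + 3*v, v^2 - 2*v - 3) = v - 3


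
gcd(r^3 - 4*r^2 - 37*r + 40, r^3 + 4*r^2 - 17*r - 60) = r + 5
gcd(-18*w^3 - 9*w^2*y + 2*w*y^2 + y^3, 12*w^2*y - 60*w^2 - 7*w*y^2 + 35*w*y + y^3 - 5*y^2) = -3*w + y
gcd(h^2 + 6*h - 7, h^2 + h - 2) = h - 1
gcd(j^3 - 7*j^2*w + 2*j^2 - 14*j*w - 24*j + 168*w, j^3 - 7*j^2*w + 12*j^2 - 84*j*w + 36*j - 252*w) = -j^2 + 7*j*w - 6*j + 42*w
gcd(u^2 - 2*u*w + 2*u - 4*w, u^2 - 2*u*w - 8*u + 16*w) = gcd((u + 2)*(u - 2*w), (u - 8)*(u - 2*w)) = u - 2*w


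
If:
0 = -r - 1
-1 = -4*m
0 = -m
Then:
No Solution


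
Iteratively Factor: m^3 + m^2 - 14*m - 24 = (m - 4)*(m^2 + 5*m + 6) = (m - 4)*(m + 2)*(m + 3)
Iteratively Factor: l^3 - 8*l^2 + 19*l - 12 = (l - 4)*(l^2 - 4*l + 3) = (l - 4)*(l - 1)*(l - 3)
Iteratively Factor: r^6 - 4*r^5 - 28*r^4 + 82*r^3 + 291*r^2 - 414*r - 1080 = (r + 3)*(r^5 - 7*r^4 - 7*r^3 + 103*r^2 - 18*r - 360) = (r + 2)*(r + 3)*(r^4 - 9*r^3 + 11*r^2 + 81*r - 180) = (r + 2)*(r + 3)^2*(r^3 - 12*r^2 + 47*r - 60) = (r - 3)*(r + 2)*(r + 3)^2*(r^2 - 9*r + 20) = (r - 4)*(r - 3)*(r + 2)*(r + 3)^2*(r - 5)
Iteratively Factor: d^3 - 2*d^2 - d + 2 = (d + 1)*(d^2 - 3*d + 2) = (d - 2)*(d + 1)*(d - 1)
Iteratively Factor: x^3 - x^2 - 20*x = (x - 5)*(x^2 + 4*x) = (x - 5)*(x + 4)*(x)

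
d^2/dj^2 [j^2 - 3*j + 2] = 2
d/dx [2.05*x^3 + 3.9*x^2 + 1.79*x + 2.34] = 6.15*x^2 + 7.8*x + 1.79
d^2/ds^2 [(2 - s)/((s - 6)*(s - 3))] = 2*(-s^3 + 6*s^2 - 36)/(s^6 - 27*s^5 + 297*s^4 - 1701*s^3 + 5346*s^2 - 8748*s + 5832)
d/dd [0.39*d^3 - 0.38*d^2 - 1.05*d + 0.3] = 1.17*d^2 - 0.76*d - 1.05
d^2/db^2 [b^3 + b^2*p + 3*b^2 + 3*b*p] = 6*b + 2*p + 6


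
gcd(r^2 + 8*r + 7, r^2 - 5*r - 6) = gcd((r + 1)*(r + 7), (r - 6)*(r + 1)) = r + 1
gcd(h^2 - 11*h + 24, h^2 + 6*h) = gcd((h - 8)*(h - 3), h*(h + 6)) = 1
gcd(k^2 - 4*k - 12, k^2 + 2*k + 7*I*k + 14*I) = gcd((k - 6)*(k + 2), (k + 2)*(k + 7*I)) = k + 2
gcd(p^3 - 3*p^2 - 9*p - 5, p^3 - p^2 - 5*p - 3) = p^2 + 2*p + 1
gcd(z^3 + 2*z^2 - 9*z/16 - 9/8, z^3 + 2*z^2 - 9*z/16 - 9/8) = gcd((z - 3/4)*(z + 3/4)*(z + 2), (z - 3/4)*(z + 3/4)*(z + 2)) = z^3 + 2*z^2 - 9*z/16 - 9/8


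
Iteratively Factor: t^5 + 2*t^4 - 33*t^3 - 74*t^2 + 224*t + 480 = (t + 4)*(t^4 - 2*t^3 - 25*t^2 + 26*t + 120) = (t + 4)^2*(t^3 - 6*t^2 - t + 30) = (t - 3)*(t + 4)^2*(t^2 - 3*t - 10) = (t - 3)*(t + 2)*(t + 4)^2*(t - 5)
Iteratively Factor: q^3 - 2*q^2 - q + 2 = (q + 1)*(q^2 - 3*q + 2) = (q - 2)*(q + 1)*(q - 1)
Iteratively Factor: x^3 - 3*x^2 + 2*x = (x - 1)*(x^2 - 2*x) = x*(x - 1)*(x - 2)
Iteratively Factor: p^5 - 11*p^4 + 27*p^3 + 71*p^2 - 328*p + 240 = (p - 4)*(p^4 - 7*p^3 - p^2 + 67*p - 60) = (p - 4)*(p - 1)*(p^3 - 6*p^2 - 7*p + 60) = (p - 4)^2*(p - 1)*(p^2 - 2*p - 15) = (p - 4)^2*(p - 1)*(p + 3)*(p - 5)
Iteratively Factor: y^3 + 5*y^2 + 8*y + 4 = (y + 2)*(y^2 + 3*y + 2) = (y + 2)^2*(y + 1)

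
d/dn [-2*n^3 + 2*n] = 2 - 6*n^2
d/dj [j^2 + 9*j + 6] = 2*j + 9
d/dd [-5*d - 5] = -5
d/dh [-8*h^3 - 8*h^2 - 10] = 8*h*(-3*h - 2)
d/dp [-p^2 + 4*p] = 4 - 2*p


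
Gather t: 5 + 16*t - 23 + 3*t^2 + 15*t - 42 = 3*t^2 + 31*t - 60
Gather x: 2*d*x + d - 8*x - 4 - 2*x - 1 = d + x*(2*d - 10) - 5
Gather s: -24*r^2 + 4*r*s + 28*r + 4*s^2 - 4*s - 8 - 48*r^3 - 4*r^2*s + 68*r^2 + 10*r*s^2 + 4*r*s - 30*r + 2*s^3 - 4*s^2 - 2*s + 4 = -48*r^3 + 44*r^2 + 10*r*s^2 - 2*r + 2*s^3 + s*(-4*r^2 + 8*r - 6) - 4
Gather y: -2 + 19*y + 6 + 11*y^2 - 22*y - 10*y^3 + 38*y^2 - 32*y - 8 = -10*y^3 + 49*y^2 - 35*y - 4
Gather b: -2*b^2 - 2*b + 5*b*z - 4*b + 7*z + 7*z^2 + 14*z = -2*b^2 + b*(5*z - 6) + 7*z^2 + 21*z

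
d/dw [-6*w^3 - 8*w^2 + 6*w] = -18*w^2 - 16*w + 6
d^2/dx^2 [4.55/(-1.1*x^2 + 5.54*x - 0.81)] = (11.011*x^2 - 55.4554*x - 4.55*(2.2*x - 5.54)*(4.4*x - 11.08) + 8.1081)/(1.1*x^2 - 5.54*x + 0.81)^3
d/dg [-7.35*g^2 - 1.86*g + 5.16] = -14.7*g - 1.86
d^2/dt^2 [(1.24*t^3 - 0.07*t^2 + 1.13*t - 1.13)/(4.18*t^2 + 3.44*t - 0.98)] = (2.8421709430404e-14*t^5 + 5.6843418860808e-14*t^4 + 81.007112*t^3 - 145.265088*t^2 - 62.572008*t - 28.517344)/(73.034632*t^6 + 180.315168*t^5 + 97.024488*t^4 - 43.842112*t^3 - 22.747368*t^2 + 9.911328*t - 0.941192)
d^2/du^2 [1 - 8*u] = 0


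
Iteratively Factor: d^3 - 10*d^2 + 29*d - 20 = (d - 5)*(d^2 - 5*d + 4) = (d - 5)*(d - 4)*(d - 1)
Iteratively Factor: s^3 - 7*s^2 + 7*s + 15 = (s - 5)*(s^2 - 2*s - 3) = (s - 5)*(s - 3)*(s + 1)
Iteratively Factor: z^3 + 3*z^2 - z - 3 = (z + 3)*(z^2 - 1) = (z - 1)*(z + 3)*(z + 1)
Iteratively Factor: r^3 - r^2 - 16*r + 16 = (r + 4)*(r^2 - 5*r + 4) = (r - 1)*(r + 4)*(r - 4)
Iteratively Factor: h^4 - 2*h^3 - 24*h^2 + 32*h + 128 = (h - 4)*(h^3 + 2*h^2 - 16*h - 32) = (h - 4)*(h + 2)*(h^2 - 16) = (h - 4)*(h + 2)*(h + 4)*(h - 4)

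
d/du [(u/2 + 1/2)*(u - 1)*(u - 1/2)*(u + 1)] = 2*u^3 + 3*u^2/4 - 3*u/2 - 1/4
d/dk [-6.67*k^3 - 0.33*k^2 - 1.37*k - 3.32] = -20.01*k^2 - 0.66*k - 1.37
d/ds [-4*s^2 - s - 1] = -8*s - 1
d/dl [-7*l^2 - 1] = -14*l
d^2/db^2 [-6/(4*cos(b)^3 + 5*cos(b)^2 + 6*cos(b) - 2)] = 12*(-4*(6*cos(b)^2 + 5*cos(b) + 3)^2*sin(b)^2 - 72*cos(b)^6 - 130*cos(b)^5 - 122*cos(b)^4 + 41*cos(b)^3 + 99*cos(b)^2 + 12*cos(b) - 10)/(4*cos(b)^3 + 5*cos(b)^2 + 6*cos(b) - 2)^3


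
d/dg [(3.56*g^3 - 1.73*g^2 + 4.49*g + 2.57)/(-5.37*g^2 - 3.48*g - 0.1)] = (-19.1172*g^4 - 24.7776*g^3 + 29.0637*g^2 + 27.9478*g + 8.4946)/(28.8369*g^4 + 37.3752*g^3 + 13.1844*g^2 + 0.696*g + 0.01)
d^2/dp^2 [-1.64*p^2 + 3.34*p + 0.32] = -3.28000000000000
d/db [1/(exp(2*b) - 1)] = -1/(2*sinh(b)^2)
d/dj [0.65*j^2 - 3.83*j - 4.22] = 1.3*j - 3.83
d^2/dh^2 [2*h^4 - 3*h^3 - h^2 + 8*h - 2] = 24*h^2 - 18*h - 2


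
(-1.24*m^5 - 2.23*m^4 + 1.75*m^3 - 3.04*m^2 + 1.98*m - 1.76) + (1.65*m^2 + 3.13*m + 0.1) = -1.24*m^5 - 2.23*m^4 + 1.75*m^3 - 1.39*m^2 + 5.11*m - 1.66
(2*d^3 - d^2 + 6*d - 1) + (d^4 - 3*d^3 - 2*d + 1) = d^4 - d^3 - d^2 + 4*d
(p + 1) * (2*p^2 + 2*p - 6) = 2*p^3 + 4*p^2 - 4*p - 6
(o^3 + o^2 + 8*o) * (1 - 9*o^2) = -9*o^5 - 9*o^4 - 71*o^3 + o^2 + 8*o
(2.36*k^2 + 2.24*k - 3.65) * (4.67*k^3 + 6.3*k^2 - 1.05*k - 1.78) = 11.0212*k^5 + 25.3288*k^4 - 5.4115*k^3 - 29.5478*k^2 - 0.154700000000001*k + 6.497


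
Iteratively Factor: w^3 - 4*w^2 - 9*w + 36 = (w - 3)*(w^2 - w - 12) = (w - 3)*(w + 3)*(w - 4)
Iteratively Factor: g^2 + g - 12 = (g + 4)*(g - 3)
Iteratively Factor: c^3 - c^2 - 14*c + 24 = (c - 3)*(c^2 + 2*c - 8) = (c - 3)*(c - 2)*(c + 4)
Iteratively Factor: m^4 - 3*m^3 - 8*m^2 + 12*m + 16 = (m + 1)*(m^3 - 4*m^2 - 4*m + 16) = (m - 4)*(m + 1)*(m^2 - 4) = (m - 4)*(m + 1)*(m + 2)*(m - 2)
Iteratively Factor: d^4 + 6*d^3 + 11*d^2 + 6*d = (d + 2)*(d^3 + 4*d^2 + 3*d) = d*(d + 2)*(d^2 + 4*d + 3) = d*(d + 1)*(d + 2)*(d + 3)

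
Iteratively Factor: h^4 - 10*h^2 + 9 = (h + 3)*(h^3 - 3*h^2 - h + 3) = (h - 1)*(h + 3)*(h^2 - 2*h - 3) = (h - 3)*(h - 1)*(h + 3)*(h + 1)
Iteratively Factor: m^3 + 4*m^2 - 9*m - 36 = (m + 3)*(m^2 + m - 12) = (m - 3)*(m + 3)*(m + 4)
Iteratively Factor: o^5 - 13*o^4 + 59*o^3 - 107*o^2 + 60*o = (o - 5)*(o^4 - 8*o^3 + 19*o^2 - 12*o) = o*(o - 5)*(o^3 - 8*o^2 + 19*o - 12) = o*(o - 5)*(o - 3)*(o^2 - 5*o + 4) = o*(o - 5)*(o - 4)*(o - 3)*(o - 1)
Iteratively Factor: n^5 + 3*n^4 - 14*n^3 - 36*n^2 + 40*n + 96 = (n + 2)*(n^4 + n^3 - 16*n^2 - 4*n + 48) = (n + 2)^2*(n^3 - n^2 - 14*n + 24) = (n - 3)*(n + 2)^2*(n^2 + 2*n - 8) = (n - 3)*(n + 2)^2*(n + 4)*(n - 2)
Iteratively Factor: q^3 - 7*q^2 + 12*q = (q)*(q^2 - 7*q + 12) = q*(q - 3)*(q - 4)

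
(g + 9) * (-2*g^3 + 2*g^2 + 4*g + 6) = -2*g^4 - 16*g^3 + 22*g^2 + 42*g + 54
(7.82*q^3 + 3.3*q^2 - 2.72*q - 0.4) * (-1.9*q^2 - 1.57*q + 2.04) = -14.858*q^5 - 18.5474*q^4 + 15.9398*q^3 + 11.7624*q^2 - 4.9208*q - 0.816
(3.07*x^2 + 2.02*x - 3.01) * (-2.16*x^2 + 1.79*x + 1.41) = -6.6312*x^4 + 1.1321*x^3 + 14.4461*x^2 - 2.5397*x - 4.2441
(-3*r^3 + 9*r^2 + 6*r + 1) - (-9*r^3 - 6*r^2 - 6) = 6*r^3 + 15*r^2 + 6*r + 7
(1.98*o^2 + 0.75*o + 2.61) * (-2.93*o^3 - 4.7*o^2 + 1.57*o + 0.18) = -5.8014*o^5 - 11.5035*o^4 - 8.0637*o^3 - 10.7331*o^2 + 4.2327*o + 0.4698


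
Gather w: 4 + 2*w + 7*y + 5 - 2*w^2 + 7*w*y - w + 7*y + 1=-2*w^2 + w*(7*y + 1) + 14*y + 10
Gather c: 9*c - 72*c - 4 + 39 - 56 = -63*c - 21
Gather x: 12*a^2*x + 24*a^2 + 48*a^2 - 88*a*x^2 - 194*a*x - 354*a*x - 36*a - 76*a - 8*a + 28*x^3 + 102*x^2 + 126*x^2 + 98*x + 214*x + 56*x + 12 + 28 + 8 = 72*a^2 - 120*a + 28*x^3 + x^2*(228 - 88*a) + x*(12*a^2 - 548*a + 368) + 48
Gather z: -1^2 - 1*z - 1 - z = -2*z - 2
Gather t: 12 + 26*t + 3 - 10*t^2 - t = -10*t^2 + 25*t + 15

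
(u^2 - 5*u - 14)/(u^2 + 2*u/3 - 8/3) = 3*(u - 7)/(3*u - 4)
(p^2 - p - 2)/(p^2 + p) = (p - 2)/p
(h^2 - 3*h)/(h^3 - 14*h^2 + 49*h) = (h - 3)/(h^2 - 14*h + 49)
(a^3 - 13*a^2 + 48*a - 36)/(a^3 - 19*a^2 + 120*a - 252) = (a - 1)/(a - 7)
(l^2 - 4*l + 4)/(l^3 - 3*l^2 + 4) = 1/(l + 1)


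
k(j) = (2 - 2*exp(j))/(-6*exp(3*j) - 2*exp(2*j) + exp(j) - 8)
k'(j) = (2 - 2*exp(j))*(18*exp(3*j) + 4*exp(2*j) - exp(j))/(-6*exp(3*j) - 2*exp(2*j) + exp(j) - 8)^2 - 2*exp(j)/(-6*exp(3*j) - 2*exp(2*j) + exp(j) - 8) = 2*((1 - exp(j))*(18*exp(2*j) + 4*exp(j) - 1) + 6*exp(3*j) + 2*exp(2*j) - exp(j) + 8)*exp(j)/(6*exp(3*j) + 2*exp(2*j) - exp(j) + 8)^2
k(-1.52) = -0.20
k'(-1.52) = 0.06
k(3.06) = 0.00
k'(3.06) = -0.00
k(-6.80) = -0.25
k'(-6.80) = 0.00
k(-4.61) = -0.25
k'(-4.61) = 0.00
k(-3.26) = -0.24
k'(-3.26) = 0.01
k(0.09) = 0.01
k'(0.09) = 0.11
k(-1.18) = -0.17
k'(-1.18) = 0.09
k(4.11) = 0.00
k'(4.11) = -0.00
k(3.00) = 0.00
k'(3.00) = 0.00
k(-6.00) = -0.25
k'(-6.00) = 0.00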